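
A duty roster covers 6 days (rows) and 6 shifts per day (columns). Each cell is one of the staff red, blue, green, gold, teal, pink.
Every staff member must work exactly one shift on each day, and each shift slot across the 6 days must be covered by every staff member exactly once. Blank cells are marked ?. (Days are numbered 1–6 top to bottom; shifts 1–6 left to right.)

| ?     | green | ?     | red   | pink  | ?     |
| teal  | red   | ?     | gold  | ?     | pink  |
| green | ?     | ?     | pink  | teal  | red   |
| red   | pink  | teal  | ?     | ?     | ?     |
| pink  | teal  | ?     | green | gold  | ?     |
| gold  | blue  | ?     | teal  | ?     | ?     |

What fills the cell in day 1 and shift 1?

blue

Day 1 already has {red, green, pink} and shift 1 already has {red, green, gold, teal, pink}, so day 1, shift 1 must be blue.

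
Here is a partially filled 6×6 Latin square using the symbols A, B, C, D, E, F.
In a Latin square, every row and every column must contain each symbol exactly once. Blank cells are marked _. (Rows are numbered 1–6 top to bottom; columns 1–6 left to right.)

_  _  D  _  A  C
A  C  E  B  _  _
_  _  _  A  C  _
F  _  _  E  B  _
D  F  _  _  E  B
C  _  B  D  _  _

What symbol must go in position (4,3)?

C

Row 1, column 4: row 1 has {A, C, D} and column 4 has {A, B, D, E}, leaving only F.
Row 3, column 3: row 3 has {A, C} and column 3 has {B, D, E}, leaving only F.
Row 5, column 4: row 5 has {B, D, E, F} and column 4 has {A, B, D, E, F}, leaving only C.
Row 5, column 3: row 5 has {B, C, D, E, F} and column 3 has {B, D, E, F}, leaving only A.
Row 4 already has {B, E, F} and column 3 already has {A, B, D, E, F}, so row 4, column 3 must be C.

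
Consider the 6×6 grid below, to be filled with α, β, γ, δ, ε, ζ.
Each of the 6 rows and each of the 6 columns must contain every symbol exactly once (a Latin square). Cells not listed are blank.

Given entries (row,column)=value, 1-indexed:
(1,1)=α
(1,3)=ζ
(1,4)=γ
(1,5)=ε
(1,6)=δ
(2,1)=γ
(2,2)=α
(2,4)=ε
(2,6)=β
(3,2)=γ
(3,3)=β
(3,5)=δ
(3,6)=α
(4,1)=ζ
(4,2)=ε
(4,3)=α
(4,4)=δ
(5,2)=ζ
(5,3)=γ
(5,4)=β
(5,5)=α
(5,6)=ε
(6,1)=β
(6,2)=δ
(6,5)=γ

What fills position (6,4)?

Row 1, column 2: row 1 has {α, γ, δ, ε, ζ} and column 2 has {α, γ, δ, ε, ζ}, leaving only β.
Row 2, column 3: row 2 has {α, β, γ, ε} and column 3 has {α, β, γ, ζ}, leaving only δ.
Row 2, column 5: row 2 has {α, β, γ, δ, ε} and column 5 has {α, γ, δ, ε}, leaving only ζ.
Row 3, column 1: row 3 has {α, β, γ, δ} and column 1 has {α, β, γ, ζ}, leaving only ε.
Row 3, column 4: row 3 has {α, β, γ, δ, ε} and column 4 has {β, γ, δ, ε}, leaving only ζ.
Row 6 already has {β, γ, δ} and column 4 already has {β, γ, δ, ε, ζ}, so row 6, column 4 must be α.

α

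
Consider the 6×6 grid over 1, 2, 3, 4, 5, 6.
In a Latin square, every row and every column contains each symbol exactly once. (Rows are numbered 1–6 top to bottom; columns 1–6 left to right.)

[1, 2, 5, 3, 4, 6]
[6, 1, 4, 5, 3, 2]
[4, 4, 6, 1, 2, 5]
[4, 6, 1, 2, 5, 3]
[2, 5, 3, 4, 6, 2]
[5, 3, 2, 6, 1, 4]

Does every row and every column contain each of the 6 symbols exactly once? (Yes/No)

Row 5 contains 2 twice (at columns 1 and 6); row 3 is also not a permutation.

No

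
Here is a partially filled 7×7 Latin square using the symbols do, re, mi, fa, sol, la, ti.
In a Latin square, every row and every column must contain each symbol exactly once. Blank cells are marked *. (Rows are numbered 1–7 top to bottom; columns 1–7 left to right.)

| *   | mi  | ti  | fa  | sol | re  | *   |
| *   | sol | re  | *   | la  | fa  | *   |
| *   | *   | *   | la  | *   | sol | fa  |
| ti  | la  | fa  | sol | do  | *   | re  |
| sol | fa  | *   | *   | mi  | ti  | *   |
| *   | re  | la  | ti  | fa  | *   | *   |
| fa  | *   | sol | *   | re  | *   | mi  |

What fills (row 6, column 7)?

Row 3, column 5: row 3 has {fa, sol, la} and column 5 has {do, re, mi, fa, sol, la}, leaving only ti.
Row 3, column 2: row 3 has {fa, sol, la, ti} and column 2 has {re, mi, fa, sol, la}, leaving only do.
Row 3, column 3: row 3 has {do, fa, sol, la, ti} and column 3 has {re, fa, sol, la, ti}, leaving only mi.
Row 3, column 1: row 3 has {do, mi, fa, sol, la, ti} and column 1 has {fa, sol, ti}, leaving only re.
Row 4, column 6: row 4 has {do, re, fa, sol, la, ti} and column 6 has {re, fa, sol, ti}, leaving only mi.
Row 5, column 3: row 5 has {mi, fa, sol, ti} and column 3 has {re, mi, fa, sol, la, ti}, leaving only do.
Row 5, column 4: row 5 has {do, mi, fa, sol, ti} and column 4 has {fa, sol, la, ti}, leaving only re.
Row 5, column 7: row 5 has {do, re, mi, fa, sol, ti} and column 7 has {re, mi, fa}, leaving only la.
Row 1, column 7: row 1 has {re, mi, fa, sol, ti} and column 7 has {re, mi, fa, la}, leaving only do.
Row 6 already has {re, fa, la, ti} and column 7 already has {do, re, mi, fa, la}, so row 6, column 7 must be sol.

sol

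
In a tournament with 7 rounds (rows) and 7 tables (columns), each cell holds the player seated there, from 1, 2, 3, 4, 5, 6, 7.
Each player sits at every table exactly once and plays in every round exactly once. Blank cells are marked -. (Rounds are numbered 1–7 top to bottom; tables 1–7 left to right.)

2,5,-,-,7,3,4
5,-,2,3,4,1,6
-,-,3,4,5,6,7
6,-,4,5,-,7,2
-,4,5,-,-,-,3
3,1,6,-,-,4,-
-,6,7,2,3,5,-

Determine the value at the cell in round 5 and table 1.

7

Round 1, table 3: round 1 has {2, 3, 4, 5, 7} and table 3 has {2, 3, 4, 5, 6, 7}, leaving only 1.
Round 1, table 4: round 1 has {1, 2, 3, 4, 5, 7} and table 4 has {2, 3, 4, 5}, leaving only 6.
Round 2, table 2: round 2 has {1, 2, 3, 4, 5, 6} and table 2 has {1, 4, 5, 6}, leaving only 7.
Round 3, table 1: round 3 has {3, 4, 5, 6, 7} and table 1 has {2, 3, 5, 6}, leaving only 1.
Round 5 already has {3, 4, 5} and table 1 already has {1, 2, 3, 5, 6}, so round 5, table 1 must be 7.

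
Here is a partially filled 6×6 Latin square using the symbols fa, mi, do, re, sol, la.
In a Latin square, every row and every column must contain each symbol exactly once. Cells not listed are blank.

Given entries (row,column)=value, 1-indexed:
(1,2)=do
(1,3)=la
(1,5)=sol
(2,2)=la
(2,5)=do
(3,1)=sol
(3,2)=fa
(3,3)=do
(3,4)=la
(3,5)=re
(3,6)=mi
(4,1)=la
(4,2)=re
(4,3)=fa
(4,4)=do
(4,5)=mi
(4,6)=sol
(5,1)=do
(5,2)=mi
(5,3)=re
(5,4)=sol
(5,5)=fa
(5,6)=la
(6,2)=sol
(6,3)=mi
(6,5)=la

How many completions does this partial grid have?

Row 1, column 1: eliminating its row and column leaves {fa, mi, re}.
Row 1, column 4: eliminating its row and column leaves {fa, mi, re}.
Row 1, column 6: eliminating its row and column leaves {fa, re}.
Row 2, column 1: eliminating its row and column leaves {fa, mi, re}.
Row 2, column 3: eliminating its row and column leaves {sol}.
Row 2, column 4: eliminating its row and column leaves {fa, mi, re}.
Row 2, column 6: eliminating its row and column leaves {fa, re}.
Row 6, column 1: eliminating its row and column leaves {fa, re}.
Row 6, column 4: eliminating its row and column leaves {fa, re}.
Row 6, column 6: eliminating its row and column leaves {fa, do, re}.
Enumerating the assignments across these blanks that avoid any row or column repeat gives 4 completions.

4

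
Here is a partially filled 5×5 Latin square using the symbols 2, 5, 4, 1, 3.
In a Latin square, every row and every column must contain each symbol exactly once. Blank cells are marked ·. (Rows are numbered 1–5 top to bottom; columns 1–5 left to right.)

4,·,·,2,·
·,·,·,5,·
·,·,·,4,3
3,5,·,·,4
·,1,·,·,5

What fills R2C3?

3

Row 1, column 2: row 1 has {2, 4} and column 2 has {5, 1}, leaving only 3.
Row 1, column 5: row 1 has {2, 4, 3} and column 5 has {5, 4, 3}, leaving only 1.
Row 1, column 3: row 1 has {2, 4, 1, 3} and column 3 has {}, leaving only 5.
Row 2, column 5: row 2 has {5} and column 5 has {5, 4, 1, 3}, leaving only 2.
Row 2, column 1: row 2 has {2, 5} and column 1 has {4, 3}, leaving only 1.
Row 2, column 2: row 2 has {2, 5, 1} and column 2 has {5, 1, 3}, leaving only 4.
Row 2 already has {2, 5, 4, 1} and column 3 already has {5}, so row 2, column 3 must be 3.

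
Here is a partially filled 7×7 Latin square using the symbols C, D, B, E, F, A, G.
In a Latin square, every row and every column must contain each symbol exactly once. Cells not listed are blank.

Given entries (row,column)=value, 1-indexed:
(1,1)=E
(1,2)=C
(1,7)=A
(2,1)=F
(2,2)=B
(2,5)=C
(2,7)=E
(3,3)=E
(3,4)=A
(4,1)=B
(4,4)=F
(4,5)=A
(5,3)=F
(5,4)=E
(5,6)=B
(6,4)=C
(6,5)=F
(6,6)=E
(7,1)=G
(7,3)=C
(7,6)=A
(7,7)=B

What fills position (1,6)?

F

Row 7, column 4: row 7 has {C, B, A, G} and column 4 has {C, E, F, A}, leaving only D.
Row 2, column 4: row 2 has {C, B, E, F} and column 4 has {C, D, E, F, A}, leaving only G.
Row 1, column 4: row 1 has {C, E, A} and column 4 has {C, D, E, F, A, G}, leaving only B.
Row 2, column 6: row 2 has {C, B, E, F, G} and column 6 has {B, E, A}, leaving only D.
Row 2, column 3: row 2 has {C, D, B, E, F, G} and column 3 has {C, E, F}, leaving only A.
Row 7, column 5: row 7 has {C, D, B, A, G} and column 5 has {C, F, A}, leaving only E.
Row 7, column 2: row 7 has {C, D, B, E, A, G} and column 2 has {C, B}, leaving only F.
Row 1, column 6 is narrowed to {F, G}.
If it were G, then row 1, column 5 would be left with no valid symbol.
So row 1, column 6 must be F.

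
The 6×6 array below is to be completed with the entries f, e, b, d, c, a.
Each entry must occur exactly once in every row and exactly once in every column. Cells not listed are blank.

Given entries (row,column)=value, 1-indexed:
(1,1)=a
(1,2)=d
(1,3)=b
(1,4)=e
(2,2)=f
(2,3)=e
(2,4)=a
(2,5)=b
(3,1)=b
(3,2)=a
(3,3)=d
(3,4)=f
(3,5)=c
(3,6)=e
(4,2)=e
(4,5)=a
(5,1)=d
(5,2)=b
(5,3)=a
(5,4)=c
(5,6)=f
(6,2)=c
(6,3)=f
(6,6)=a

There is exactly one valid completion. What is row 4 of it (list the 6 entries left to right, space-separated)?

f e c d a b

Row 4, column 3: row 4 has {e, a} and column 3 has {f, e, b, d, a}, leaving only c.
Row 4, column 1: row 4 has {e, c, a} and column 1 has {b, d, a}, leaving only f.
Row 1, column 5: row 1 has {e, b, d, a} and column 5 has {b, c, a}, leaving only f.
Row 1, column 6: row 1 has {f, e, b, d, a} and column 6 has {f, e, a}, leaving only c.
Row 2, column 1: row 2 has {f, e, b, a} and column 1 has {f, b, d, a}, leaving only c.
Row 2, column 6: row 2 has {f, e, b, c, a} and column 6 has {f, e, c, a}, leaving only d.
Row 4, column 6: row 4 has {f, e, c, a} and column 6 has {f, e, d, c, a}, leaving only b.
Row 4, column 4: row 4 has {f, e, b, c, a} and column 4 has {f, e, c, a}, leaving only d.
So row 4 reads: f e c d a b.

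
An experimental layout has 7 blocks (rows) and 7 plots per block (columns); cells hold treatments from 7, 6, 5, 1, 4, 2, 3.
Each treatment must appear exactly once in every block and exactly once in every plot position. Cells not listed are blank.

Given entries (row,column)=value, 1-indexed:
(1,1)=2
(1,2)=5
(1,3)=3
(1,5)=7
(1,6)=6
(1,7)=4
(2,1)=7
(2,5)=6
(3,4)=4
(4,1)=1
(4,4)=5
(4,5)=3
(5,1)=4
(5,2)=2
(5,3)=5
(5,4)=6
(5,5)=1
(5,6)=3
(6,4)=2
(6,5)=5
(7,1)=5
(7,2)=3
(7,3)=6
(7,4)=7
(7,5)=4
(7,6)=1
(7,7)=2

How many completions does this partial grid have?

Block 1, plot 4: eliminating its block and plot leaves {1}.
Block 2, plot 2: eliminating its block and plot leaves {1, 4}.
Block 2, plot 3: eliminating its block and plot leaves {1, 4, 2}.
Block 2, plot 4: eliminating its block and plot leaves {1, 3}.
Block 2, plot 6: eliminating its block and plot leaves {5, 4, 2}.
Block 2, plot 7: eliminating its block and plot leaves {5, 1, 3}.
Block 3, plot 1: eliminating its block and plot leaves {6, 3}.
Block 3, plot 2: eliminating its block and plot leaves {7, 6, 1}.
Block 3, plot 3: eliminating its block and plot leaves {7, 1, 2}.
Block 3, plot 5: eliminating its block and plot leaves {2}.
Block 3, plot 6: eliminating its block and plot leaves {7, 5, 2}.
Block 3, plot 7: eliminating its block and plot leaves {7, 6, 5, 1, 3}.
Block 4, plot 2: eliminating its block and plot leaves {7, 6, 4}.
Block 4, plot 3: eliminating its block and plot leaves {7, 4, 2}.
Block 4, plot 6: eliminating its block and plot leaves {7, 4, 2}.
Block 4, plot 7: eliminating its block and plot leaves {7, 6}.
Block 5, plot 7: eliminating its block and plot leaves {7}.
Block 6, plot 1: eliminating its block and plot leaves {6, 3}.
Block 6, plot 2: eliminating its block and plot leaves {7, 6, 1, 4}.
Block 6, plot 3: eliminating its block and plot leaves {7, 1, 4}.
Block 6, plot 6: eliminating its block and plot leaves {7, 4}.
Block 6, plot 7: eliminating its block and plot leaves {7, 6, 1, 3}.
Enumerating the assignments across these blanks that avoid any block or plot repeat gives 8 completions.

8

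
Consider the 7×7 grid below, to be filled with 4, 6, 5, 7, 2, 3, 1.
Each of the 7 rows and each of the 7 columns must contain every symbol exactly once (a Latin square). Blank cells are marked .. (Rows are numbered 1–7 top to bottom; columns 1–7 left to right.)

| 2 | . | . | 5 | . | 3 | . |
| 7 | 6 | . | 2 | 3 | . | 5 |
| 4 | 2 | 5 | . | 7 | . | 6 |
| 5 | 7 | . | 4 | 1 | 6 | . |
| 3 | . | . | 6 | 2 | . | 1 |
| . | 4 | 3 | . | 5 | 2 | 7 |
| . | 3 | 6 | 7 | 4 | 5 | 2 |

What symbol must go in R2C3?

1

Row 1, column 2: row 1 has {5, 2, 3} and column 2 has {4, 6, 7, 2, 3}, leaving only 1.
Row 1, column 5: row 1 has {5, 2, 3, 1} and column 5 has {4, 5, 7, 2, 3, 1}, leaving only 6.
Row 1, column 7: row 1 has {6, 5, 2, 3, 1} and column 7 has {6, 5, 7, 2, 1}, leaving only 4.
Row 1, column 3: row 1 has {4, 6, 5, 2, 3, 1} and column 3 has {6, 5, 3}, leaving only 7.
Row 3, column 6: row 3 has {4, 6, 5, 7, 2} and column 6 has {6, 5, 2, 3}, leaving only 1.
Row 2, column 6: row 2 has {6, 5, 7, 2, 3} and column 6 has {6, 5, 2, 3, 1}, leaving only 4.
Row 2 already has {4, 6, 5, 7, 2, 3} and column 3 already has {6, 5, 7, 3}, so row 2, column 3 must be 1.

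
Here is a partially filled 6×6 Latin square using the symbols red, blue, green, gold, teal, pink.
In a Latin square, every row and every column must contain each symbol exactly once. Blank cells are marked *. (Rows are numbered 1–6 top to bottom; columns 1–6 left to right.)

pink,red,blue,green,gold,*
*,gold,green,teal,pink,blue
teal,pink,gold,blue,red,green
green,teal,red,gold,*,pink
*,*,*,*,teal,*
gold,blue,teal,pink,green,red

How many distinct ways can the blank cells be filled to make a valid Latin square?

Row 1, column 6: eliminating its row and column leaves {teal}.
Row 2, column 1: eliminating its row and column leaves {red}.
Row 4, column 5: eliminating its row and column leaves {blue}.
Row 5, column 1: eliminating its row and column leaves {red, blue}.
Row 5, column 2: eliminating its row and column leaves {green}.
Row 5, column 3: eliminating its row and column leaves {pink}.
Row 5, column 4: eliminating its row and column leaves {red}.
Row 5, column 6: eliminating its row and column leaves {gold}.
Only one assignment across all blanks avoids any row or column repeat, giving 1 completion.

1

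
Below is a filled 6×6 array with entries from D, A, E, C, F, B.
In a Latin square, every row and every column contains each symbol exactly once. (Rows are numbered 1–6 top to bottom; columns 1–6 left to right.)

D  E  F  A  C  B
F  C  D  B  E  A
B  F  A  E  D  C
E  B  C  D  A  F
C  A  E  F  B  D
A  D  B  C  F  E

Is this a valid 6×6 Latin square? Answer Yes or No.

Yes

Each row is a permutation of the 6 symbols, and so is each column.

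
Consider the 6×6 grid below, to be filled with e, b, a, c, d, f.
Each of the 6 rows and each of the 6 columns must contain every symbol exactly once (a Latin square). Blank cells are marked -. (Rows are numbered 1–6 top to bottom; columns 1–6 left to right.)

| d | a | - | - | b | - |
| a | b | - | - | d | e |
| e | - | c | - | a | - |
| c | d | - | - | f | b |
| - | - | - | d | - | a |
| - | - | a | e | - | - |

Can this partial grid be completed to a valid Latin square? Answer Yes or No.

No

Row 2, column 3: row 2 has {e, b, a, d} and column 3 has {a, c}, so it must be f.
Row 1, column 3: row 1 has {b, a, d} and column 3 has {a, c, f}, so it must be e.
Now row 4, column 3: row 4 together with column 3 already contain {e, b, a, c, d, f} — every symbol — so nothing can go there. The grid has no valid completion.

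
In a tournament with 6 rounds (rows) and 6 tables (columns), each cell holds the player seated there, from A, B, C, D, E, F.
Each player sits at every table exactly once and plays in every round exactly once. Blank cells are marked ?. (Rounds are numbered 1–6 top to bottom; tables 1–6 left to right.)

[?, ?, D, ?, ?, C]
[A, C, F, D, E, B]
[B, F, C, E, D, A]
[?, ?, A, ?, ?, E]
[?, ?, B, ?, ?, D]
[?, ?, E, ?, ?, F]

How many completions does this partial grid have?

20

Round 1, table 1: eliminating its round and table leaves {E, F}.
Round 1, table 2: eliminating its round and table leaves {A, B, E}.
Round 1, table 4: eliminating its round and table leaves {A, B, F}.
Round 1, table 5: eliminating its round and table leaves {A, B, F}.
Round 4, table 1: eliminating its round and table leaves {C, D, F}.
Round 4, table 2: eliminating its round and table leaves {B, D}.
Round 4, table 4: eliminating its round and table leaves {B, C, F}.
Round 4, table 5: eliminating its round and table leaves {B, C, F}.
Round 5, table 1: eliminating its round and table leaves {C, E, F}.
Round 5, table 2: eliminating its round and table leaves {A, E}.
Round 5, table 4: eliminating its round and table leaves {A, C, F}.
Round 5, table 5: eliminating its round and table leaves {A, C, F}.
Round 6, table 1: eliminating its round and table leaves {C, D}.
Round 6, table 2: eliminating its round and table leaves {A, B, D}.
Round 6, table 4: eliminating its round and table leaves {A, B, C}.
Round 6, table 5: eliminating its round and table leaves {A, B, C}.
Enumerating the assignments across these blanks that avoid any round or table repeat gives 20 completions.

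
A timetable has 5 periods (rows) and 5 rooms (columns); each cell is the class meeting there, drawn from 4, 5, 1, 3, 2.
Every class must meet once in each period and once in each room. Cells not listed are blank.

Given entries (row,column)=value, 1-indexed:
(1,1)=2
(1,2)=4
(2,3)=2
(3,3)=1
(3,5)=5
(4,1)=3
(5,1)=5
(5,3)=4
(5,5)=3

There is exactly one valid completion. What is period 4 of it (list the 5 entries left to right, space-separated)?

3 1 5 4 2

Period 4, room 3: period 4 has {3} and room 3 has {4, 1, 2}, leaving only 5.
Period 1, room 3: period 1 has {4, 2} and room 3 has {4, 5, 1, 2}, leaving only 3.
Period 1, room 5: period 1 has {4, 3, 2} and room 5 has {5, 3}, leaving only 1.
Period 1, room 4: period 1 has {4, 1, 3, 2} and room 4 has {}, leaving only 5.
Period 2, room 5: period 2 has {2} and room 5 has {5, 1, 3}, leaving only 4.
Period 4, room 5: period 4 has {5, 3} and room 5 has {4, 5, 1, 3}, leaving only 2.
Period 4, room 2: period 4 has {5, 3, 2} and room 2 has {4}, leaving only 1.
Period 4, room 4: period 4 has {5, 1, 3, 2} and room 4 has {5}, leaving only 4.
So period 4 reads: 3 1 5 4 2.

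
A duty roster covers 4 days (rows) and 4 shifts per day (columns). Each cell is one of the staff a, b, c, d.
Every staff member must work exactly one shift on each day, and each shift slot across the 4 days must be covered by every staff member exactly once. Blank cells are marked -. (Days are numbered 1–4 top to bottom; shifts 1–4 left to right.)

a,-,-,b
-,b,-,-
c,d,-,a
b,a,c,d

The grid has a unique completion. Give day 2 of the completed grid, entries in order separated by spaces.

d b a c

Day 2, shift 1: day 2 has {b} and shift 1 has {a, b, c}, leaving only d.
Day 2, shift 3: day 2 has {b, d} and shift 3 has {c}, leaving only a.
Day 2, shift 4: day 2 has {a, b, d} and shift 4 has {a, b, d}, leaving only c.
So day 2 reads: d b a c.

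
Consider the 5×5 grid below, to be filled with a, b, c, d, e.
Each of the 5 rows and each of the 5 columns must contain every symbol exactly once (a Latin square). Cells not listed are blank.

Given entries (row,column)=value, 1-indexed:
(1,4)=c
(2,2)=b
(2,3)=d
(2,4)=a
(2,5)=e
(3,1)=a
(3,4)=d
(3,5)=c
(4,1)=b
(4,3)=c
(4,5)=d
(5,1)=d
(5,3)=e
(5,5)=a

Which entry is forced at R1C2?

Row 1, column 1: row 1 has {c} and column 1 has {a, b, d}, leaving only e.
Row 1, column 5: row 1 has {c, e} and column 5 has {a, c, d, e}, leaving only b.
Row 1, column 3: row 1 has {b, c, e} and column 3 has {c, d, e}, leaving only a.
Row 1 already has {a, b, c, e} and column 2 already has {b}, so row 1, column 2 must be d.

d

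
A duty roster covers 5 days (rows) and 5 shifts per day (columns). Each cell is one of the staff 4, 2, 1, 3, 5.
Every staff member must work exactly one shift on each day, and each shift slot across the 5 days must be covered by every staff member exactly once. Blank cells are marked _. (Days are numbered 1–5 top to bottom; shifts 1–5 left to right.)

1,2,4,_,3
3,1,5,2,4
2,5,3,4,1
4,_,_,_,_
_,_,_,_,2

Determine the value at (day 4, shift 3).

2

Day 1, shift 4: day 1 has {4, 2, 1, 3} and shift 4 has {4, 2}, leaving only 5.
Day 4, shift 2: day 4 has {4} and shift 2 has {2, 1, 5}, leaving only 3.
Day 4, shift 4: day 4 has {4, 3} and shift 4 has {4, 2, 5}, leaving only 1.
Day 4 already has {4, 1, 3} and shift 3 already has {4, 3, 5}, so day 4, shift 3 must be 2.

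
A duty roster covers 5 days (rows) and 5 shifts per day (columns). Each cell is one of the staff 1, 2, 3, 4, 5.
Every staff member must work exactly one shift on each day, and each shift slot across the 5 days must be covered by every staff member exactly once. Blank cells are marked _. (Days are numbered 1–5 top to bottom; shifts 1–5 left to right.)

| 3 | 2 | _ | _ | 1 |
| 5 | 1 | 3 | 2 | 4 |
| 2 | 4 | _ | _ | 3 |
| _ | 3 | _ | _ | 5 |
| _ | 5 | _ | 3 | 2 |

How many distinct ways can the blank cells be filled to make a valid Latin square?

2

Day 1, shift 3: eliminating its day and shift leaves {4, 5}.
Day 1, shift 4: eliminating its day and shift leaves {4, 5}.
Day 3, shift 3: eliminating its day and shift leaves {1, 5}.
Day 3, shift 4: eliminating its day and shift leaves {1, 5}.
Day 4, shift 1: eliminating its day and shift leaves {1, 4}.
Day 4, shift 3: eliminating its day and shift leaves {1, 2, 4}.
Day 4, shift 4: eliminating its day and shift leaves {1, 4}.
Day 5, shift 1: eliminating its day and shift leaves {1, 4}.
Day 5, shift 3: eliminating its day and shift leaves {1, 4}.
Enumerating the assignments across these blanks that avoid any day or shift repeat gives 2 completions.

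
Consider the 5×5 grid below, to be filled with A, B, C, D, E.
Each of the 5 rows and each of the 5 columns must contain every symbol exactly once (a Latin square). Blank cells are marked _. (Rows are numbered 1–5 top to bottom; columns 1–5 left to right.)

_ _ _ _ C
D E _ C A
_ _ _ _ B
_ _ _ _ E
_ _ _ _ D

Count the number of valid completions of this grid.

56

Row 1, column 1: eliminating its row and column leaves {A, B, E}.
Row 1, column 2: eliminating its row and column leaves {A, B, D}.
Row 1, column 3: eliminating its row and column leaves {A, B, D, E}.
Row 1, column 4: eliminating its row and column leaves {A, B, D, E}.
Row 2, column 3: eliminating its row and column leaves {B}.
Row 3, column 1: eliminating its row and column leaves {A, C, E}.
Row 3, column 2: eliminating its row and column leaves {A, C, D}.
Row 3, column 3: eliminating its row and column leaves {A, C, D, E}.
Row 3, column 4: eliminating its row and column leaves {A, D, E}.
Row 4, column 1: eliminating its row and column leaves {A, B, C}.
Row 4, column 2: eliminating its row and column leaves {A, B, C, D}.
Row 4, column 3: eliminating its row and column leaves {A, B, C, D}.
Row 4, column 4: eliminating its row and column leaves {A, B, D}.
Row 5, column 1: eliminating its row and column leaves {A, B, C, E}.
Row 5, column 2: eliminating its row and column leaves {A, B, C}.
Row 5, column 3: eliminating its row and column leaves {A, B, C, E}.
Row 5, column 4: eliminating its row and column leaves {A, B, E}.
Enumerating the assignments across these blanks that avoid any row or column repeat gives 56 completions.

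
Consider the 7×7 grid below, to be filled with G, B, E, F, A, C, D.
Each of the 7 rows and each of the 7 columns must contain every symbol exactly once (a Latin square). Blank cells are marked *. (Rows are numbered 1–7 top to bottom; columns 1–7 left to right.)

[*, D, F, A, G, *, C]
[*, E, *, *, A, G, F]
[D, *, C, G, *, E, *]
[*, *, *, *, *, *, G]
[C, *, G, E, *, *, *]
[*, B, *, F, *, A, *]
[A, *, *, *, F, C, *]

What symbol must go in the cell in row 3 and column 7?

A

Row 1, column 6: row 1 has {G, F, A, C, D} and column 6 has {G, E, A, C}, leaving only B.
Row 1, column 1: row 1 has {G, B, F, A, C, D} and column 1 has {A, C, D}, leaving only E.
Row 2, column 1: row 2 has {G, E, F, A} and column 1 has {E, A, C, D}, leaving only B.
Row 2, column 3: row 2 has {G, B, E, F, A} and column 3 has {G, F, C}, leaving only D.
Row 2, column 4: row 2 has {G, B, E, F, A, D} and column 4 has {G, E, F, A}, leaving only C.
Row 3, column 5: row 3 has {G, E, C, D} and column 5 has {G, F, A}, leaving only B.
Row 3 already has {G, B, E, C, D} and column 7 already has {G, F, C}, so row 3, column 7 must be A.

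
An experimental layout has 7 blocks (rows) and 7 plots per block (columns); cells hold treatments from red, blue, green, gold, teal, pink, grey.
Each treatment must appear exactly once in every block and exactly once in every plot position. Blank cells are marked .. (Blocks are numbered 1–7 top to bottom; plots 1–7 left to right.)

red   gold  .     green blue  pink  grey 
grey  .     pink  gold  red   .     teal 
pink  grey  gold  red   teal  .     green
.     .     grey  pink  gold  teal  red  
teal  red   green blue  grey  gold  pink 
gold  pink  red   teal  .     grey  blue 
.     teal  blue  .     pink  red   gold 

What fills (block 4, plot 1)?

blue

Block 1, plot 3: block 1 has {red, blue, green, gold, pink, grey} and plot 3 has {red, blue, green, gold, pink, grey}, leaving only teal.
Block 3, plot 6: block 3 has {red, green, gold, teal, pink, grey} and plot 6 has {red, gold, teal, pink, grey}, leaving only blue.
Block 2, plot 6: block 2 has {red, gold, teal, pink, grey} and plot 6 has {red, blue, gold, teal, pink, grey}, leaving only green.
Block 2, plot 2: block 2 has {red, green, gold, teal, pink, grey} and plot 2 has {red, gold, teal, pink, grey}, leaving only blue.
Block 4, plot 2: block 4 has {red, gold, teal, pink, grey} and plot 2 has {red, blue, gold, teal, pink, grey}, leaving only green.
Block 4 already has {red, green, gold, teal, pink, grey} and plot 1 already has {red, gold, teal, pink, grey}, so block 4, plot 1 must be blue.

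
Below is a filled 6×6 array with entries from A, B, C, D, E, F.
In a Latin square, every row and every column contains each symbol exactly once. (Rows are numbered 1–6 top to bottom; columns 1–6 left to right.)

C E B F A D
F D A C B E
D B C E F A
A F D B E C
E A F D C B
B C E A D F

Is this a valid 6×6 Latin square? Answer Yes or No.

Each row is a permutation of the 6 symbols, and so is each column.

Yes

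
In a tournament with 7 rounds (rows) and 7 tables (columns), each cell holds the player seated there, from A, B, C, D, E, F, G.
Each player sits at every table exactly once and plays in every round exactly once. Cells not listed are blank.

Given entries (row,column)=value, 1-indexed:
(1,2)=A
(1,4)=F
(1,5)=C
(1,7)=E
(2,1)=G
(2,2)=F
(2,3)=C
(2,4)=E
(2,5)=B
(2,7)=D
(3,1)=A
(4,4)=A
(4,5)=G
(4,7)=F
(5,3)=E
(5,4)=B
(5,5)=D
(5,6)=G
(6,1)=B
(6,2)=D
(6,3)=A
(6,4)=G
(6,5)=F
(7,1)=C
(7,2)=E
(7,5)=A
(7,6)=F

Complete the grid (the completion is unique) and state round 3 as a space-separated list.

Round 3, table 5: round 3 has {A} and table 5 has {A, B, C, D, F, G}, leaving only E.
Round 1, table 1: round 1 has {A, C, E, F} and table 1 has {A, B, C, G}, leaving only D.
Round 1, table 6: round 1 has {A, C, D, E, F} and table 6 has {F, G}, leaving only B.
Round 1, table 3: round 1 has {A, B, C, D, E, F} and table 3 has {A, C, E}, leaving only G.
Round 2, table 6: round 2 has {B, C, D, E, F, G} and table 6 has {B, F, G}, leaving only A.
Round 4, table 1: round 4 has {A, F, G} and table 1 has {A, B, C, D, G}, leaving only E.
Round 5, table 1: round 5 has {B, D, E, G} and table 1 has {A, B, C, D, E, G}, leaving only F.
Round 5, table 2: round 5 has {B, D, E, F, G} and table 2 has {A, D, E, F}, leaving only C.
Round 4, table 2: round 4 has {A, E, F, G} and table 2 has {A, C, D, E, F}, leaving only B.
Round 3, table 2: round 3 has {A, E} and table 2 has {A, B, C, D, E, F}, leaving only G.
Round 4, table 3: round 4 has {A, B, E, F, G} and table 3 has {A, C, E, G}, leaving only D.
Round 4, table 6: round 4 has {A, B, D, E, F, G} and table 6 has {A, B, F, G}, leaving only C.
Round 3, table 6: round 3 has {A, E, G} and table 6 has {A, B, C, F, G}, leaving only D.
Round 3, table 4: round 3 has {A, D, E, G} and table 4 has {A, B, E, F, G}, leaving only C.
Round 3, table 7: round 3 has {A, C, D, E, G} and table 7 has {D, E, F}, leaving only B.
Round 3, table 3: round 3 has {A, B, C, D, E, G} and table 3 has {A, C, D, E, G}, leaving only F.
So round 3 reads: A G F C E D B.

A G F C E D B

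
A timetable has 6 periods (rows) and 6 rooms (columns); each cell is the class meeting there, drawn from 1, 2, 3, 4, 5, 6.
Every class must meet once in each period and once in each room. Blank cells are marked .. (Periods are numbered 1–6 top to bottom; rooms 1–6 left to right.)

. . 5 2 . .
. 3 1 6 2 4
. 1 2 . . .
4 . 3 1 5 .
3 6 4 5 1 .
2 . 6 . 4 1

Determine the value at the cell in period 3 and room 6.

5

Period 1, room 2: period 1 has {2, 5} and room 2 has {1, 3, 6}, leaving only 4.
Period 2, room 1: period 2 has {1, 2, 3, 4, 6} and room 1 has {2, 3, 4}, leaving only 5.
Period 3, room 1: period 3 has {1, 2} and room 1 has {2, 3, 4, 5}, leaving only 6.
Period 1, room 1: period 1 has {2, 4, 5} and room 1 has {2, 3, 4, 5, 6}, leaving only 1.
Period 3, room 5: period 3 has {1, 2, 6} and room 5 has {1, 2, 4, 5}, leaving only 3.
Period 3 already has {1, 2, 3, 6} and room 6 already has {1, 4}, so period 3, room 6 must be 5.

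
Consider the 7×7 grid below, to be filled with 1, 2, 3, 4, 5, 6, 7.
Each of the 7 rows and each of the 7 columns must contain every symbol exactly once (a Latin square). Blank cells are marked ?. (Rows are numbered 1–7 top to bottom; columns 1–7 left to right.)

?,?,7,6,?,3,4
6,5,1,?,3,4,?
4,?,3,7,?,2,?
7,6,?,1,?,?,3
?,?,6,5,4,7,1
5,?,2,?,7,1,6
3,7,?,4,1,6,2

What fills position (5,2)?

3

Row 2, column 4: row 2 has {1, 3, 4, 5, 6} and column 4 has {1, 4, 5, 6, 7}, leaving only 2.
Row 2, column 7: row 2 has {1, 2, 3, 4, 5, 6} and column 7 has {1, 2, 3, 4, 6}, leaving only 7.
Row 3, column 2: row 3 has {2, 3, 4, 7} and column 2 has {5, 6, 7}, leaving only 1.
Row 1, column 2: row 1 has {3, 4, 6, 7} and column 2 has {1, 5, 6, 7}, leaving only 2.
Row 5 already has {1, 4, 5, 6, 7} and column 2 already has {1, 2, 5, 6, 7}, so row 5, column 2 must be 3.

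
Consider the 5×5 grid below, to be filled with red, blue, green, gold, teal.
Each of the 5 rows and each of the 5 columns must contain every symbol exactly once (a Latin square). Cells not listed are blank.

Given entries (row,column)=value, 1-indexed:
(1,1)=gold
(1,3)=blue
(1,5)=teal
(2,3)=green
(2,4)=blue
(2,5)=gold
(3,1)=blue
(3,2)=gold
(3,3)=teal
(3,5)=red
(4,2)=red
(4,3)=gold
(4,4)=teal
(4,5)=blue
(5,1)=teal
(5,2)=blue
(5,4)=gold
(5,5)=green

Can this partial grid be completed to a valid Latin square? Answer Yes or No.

No row or column among the givens repeats a symbol, and propagating forced cells runs into no contradiction.
One valid completion exists (for instance, gold green blue red teal / red teal green blue gold / blue gold teal green red / green red gold teal blue / teal blue red gold green).

Yes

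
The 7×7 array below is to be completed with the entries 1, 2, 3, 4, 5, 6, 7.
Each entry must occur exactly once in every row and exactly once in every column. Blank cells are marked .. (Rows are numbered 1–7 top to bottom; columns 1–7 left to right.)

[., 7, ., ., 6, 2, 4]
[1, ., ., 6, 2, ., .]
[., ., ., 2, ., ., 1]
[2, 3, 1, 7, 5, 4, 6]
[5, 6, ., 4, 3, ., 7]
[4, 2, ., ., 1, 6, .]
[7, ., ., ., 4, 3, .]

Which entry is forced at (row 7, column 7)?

2

Row 1, column 1: row 1 has {2, 4, 6, 7} and column 1 has {1, 2, 4, 5, 7}, leaving only 3.
Row 1, column 3: row 1 has {2, 3, 4, 6, 7} and column 3 has {1}, leaving only 5.
Row 1, column 4: row 1 has {2, 3, 4, 5, 6, 7} and column 4 has {2, 4, 6, 7}, leaving only 1.
Row 3, column 1: row 3 has {1, 2} and column 1 has {1, 2, 3, 4, 5, 7}, leaving only 6.
Row 3, column 5: row 3 has {1, 2, 6} and column 5 has {1, 2, 3, 4, 5, 6}, leaving only 7.
Row 3, column 6: row 3 has {1, 2, 6, 7} and column 6 has {2, 3, 4, 6}, leaving only 5.
Row 2, column 6: row 2 has {1, 2, 6} and column 6 has {2, 3, 4, 5, 6}, leaving only 7.
Row 3, column 2: row 3 has {1, 2, 5, 6, 7} and column 2 has {2, 3, 6, 7}, leaving only 4.
Row 2, column 2: row 2 has {1, 2, 6, 7} and column 2 has {2, 3, 4, 6, 7}, leaving only 5.
Row 2, column 7: row 2 has {1, 2, 5, 6, 7} and column 7 has {1, 4, 6, 7}, leaving only 3.
Row 2, column 3: row 2 has {1, 2, 3, 5, 6, 7} and column 3 has {1, 5}, leaving only 4.
Row 3, column 3: row 3 has {1, 2, 4, 5, 6, 7} and column 3 has {1, 4, 5}, leaving only 3.
Row 5, column 3: row 5 has {3, 4, 5, 6, 7} and column 3 has {1, 3, 4, 5}, leaving only 2.
Row 5, column 6: row 5 has {2, 3, 4, 5, 6, 7} and column 6 has {2, 3, 4, 5, 6, 7}, leaving only 1.
Row 6, column 3: row 6 has {1, 2, 4, 6} and column 3 has {1, 2, 3, 4, 5}, leaving only 7.
Row 6, column 7: row 6 has {1, 2, 4, 6, 7} and column 7 has {1, 3, 4, 6, 7}, leaving only 5.
Row 7 already has {3, 4, 7} and column 7 already has {1, 3, 4, 5, 6, 7}, so row 7, column 7 must be 2.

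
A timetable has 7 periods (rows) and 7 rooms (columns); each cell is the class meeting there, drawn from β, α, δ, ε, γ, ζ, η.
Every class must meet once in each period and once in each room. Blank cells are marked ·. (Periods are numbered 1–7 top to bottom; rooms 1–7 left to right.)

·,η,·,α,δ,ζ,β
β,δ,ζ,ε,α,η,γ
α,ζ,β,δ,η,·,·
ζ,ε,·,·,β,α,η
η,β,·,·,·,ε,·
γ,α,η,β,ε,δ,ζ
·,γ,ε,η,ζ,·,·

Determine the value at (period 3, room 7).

ε

Period 3 already has {β, α, δ, ζ, η} and room 7 already has {β, γ, ζ, η}, so period 3, room 7 must be ε.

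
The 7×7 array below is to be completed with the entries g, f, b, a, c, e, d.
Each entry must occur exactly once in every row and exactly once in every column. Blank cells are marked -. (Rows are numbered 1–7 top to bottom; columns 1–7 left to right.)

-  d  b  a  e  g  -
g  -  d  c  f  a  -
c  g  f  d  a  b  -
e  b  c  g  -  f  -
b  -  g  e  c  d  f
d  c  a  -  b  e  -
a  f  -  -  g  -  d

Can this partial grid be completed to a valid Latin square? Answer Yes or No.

No row or column among the givens repeats a symbol, and propagating forced cells runs into no contradiction.
One valid completion exists (for instance, f d b a e g c / g e d c f a b / c g f d a b e / e b c g d f a / b a g e c d f / d c a f b e g / a f e b g c d).

Yes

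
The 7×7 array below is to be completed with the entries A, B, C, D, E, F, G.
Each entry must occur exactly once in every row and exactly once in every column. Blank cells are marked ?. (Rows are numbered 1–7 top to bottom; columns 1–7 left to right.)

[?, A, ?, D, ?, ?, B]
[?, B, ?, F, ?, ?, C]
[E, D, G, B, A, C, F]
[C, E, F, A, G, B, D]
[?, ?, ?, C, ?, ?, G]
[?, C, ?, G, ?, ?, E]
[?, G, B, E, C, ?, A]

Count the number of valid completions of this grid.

10

Row 1, column 1: eliminating its row and column leaves {F, G}.
Row 1, column 3: eliminating its row and column leaves {C, E}.
Row 1, column 5: eliminating its row and column leaves {E, F}.
Row 1, column 6: eliminating its row and column leaves {E, F, G}.
Row 2, column 1: eliminating its row and column leaves {A, D, G}.
Row 2, column 3: eliminating its row and column leaves {A, D, E}.
Row 2, column 5: eliminating its row and column leaves {D, E}.
Row 2, column 6: eliminating its row and column leaves {A, D, E, G}.
Row 5, column 1: eliminating its row and column leaves {A, B, D, F}.
Row 5, column 2: eliminating its row and column leaves {F}.
Row 5, column 3: eliminating its row and column leaves {A, D, E}.
Row 5, column 5: eliminating its row and column leaves {B, D, E, F}.
Row 5, column 6: eliminating its row and column leaves {A, D, E, F}.
Row 6, column 1: eliminating its row and column leaves {A, B, D, F}.
Row 6, column 3: eliminating its row and column leaves {A, D}.
Row 6, column 5: eliminating its row and column leaves {B, D, F}.
Row 6, column 6: eliminating its row and column leaves {A, D, F}.
Row 7, column 1: eliminating its row and column leaves {D, F}.
Row 7, column 6: eliminating its row and column leaves {D, F}.
Enumerating the assignments across these blanks that avoid any row or column repeat gives 10 completions.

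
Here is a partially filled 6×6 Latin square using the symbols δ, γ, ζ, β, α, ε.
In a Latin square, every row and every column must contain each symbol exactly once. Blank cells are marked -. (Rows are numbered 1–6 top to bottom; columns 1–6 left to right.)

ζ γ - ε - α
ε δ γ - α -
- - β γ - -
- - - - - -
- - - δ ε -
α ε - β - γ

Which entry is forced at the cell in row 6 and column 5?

Row 1, column 3: row 1 has {γ, ζ, α, ε} and column 3 has {γ, β}, leaving only δ.
Row 1, column 5: row 1 has {δ, γ, ζ, α, ε} and column 5 has {α, ε}, leaving only β.
Row 2, column 4: row 2 has {δ, γ, α, ε} and column 4 has {δ, γ, β, ε}, leaving only ζ.
Row 2, column 6: row 2 has {δ, γ, ζ, α, ε} and column 6 has {γ, α}, leaving only β.
Row 3, column 1: row 3 has {γ, β} and column 1 has {ζ, α, ε}, leaving only δ.
Row 3, column 5: row 3 has {δ, γ, β} and column 5 has {β, α, ε}, leaving only ζ.
Row 6 already has {γ, β, α, ε} and column 5 already has {ζ, β, α, ε}, so row 6, column 5 must be δ.

δ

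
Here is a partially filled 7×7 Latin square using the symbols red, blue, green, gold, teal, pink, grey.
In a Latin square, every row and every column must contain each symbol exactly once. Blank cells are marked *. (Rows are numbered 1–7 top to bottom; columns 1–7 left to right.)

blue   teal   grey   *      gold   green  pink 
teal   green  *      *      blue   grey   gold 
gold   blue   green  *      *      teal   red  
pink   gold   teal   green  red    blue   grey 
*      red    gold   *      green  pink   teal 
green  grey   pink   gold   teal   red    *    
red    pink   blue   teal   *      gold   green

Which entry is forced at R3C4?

Row 1, column 4: row 1 has {blue, green, gold, teal, pink, grey} and column 4 has {green, gold, teal}, leaving only red.
Row 2, column 3: row 2 has {blue, green, gold, teal, grey} and column 3 has {blue, green, gold, teal, pink, grey}, leaving only red.
Row 2, column 4: row 2 has {red, blue, green, gold, teal, grey} and column 4 has {red, green, gold, teal}, leaving only pink.
Row 3 already has {red, blue, green, gold, teal} and column 4 already has {red, green, gold, teal, pink}, so row 3, column 4 must be grey.

grey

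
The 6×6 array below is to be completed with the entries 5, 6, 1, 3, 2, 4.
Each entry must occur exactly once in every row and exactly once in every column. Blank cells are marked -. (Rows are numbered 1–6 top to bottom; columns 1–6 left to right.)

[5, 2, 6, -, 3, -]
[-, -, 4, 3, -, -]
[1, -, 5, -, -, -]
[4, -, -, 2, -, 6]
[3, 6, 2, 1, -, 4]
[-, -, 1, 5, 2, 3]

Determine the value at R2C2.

Row 1, column 4: row 1 has {5, 6, 3, 2} and column 4 has {5, 1, 3, 2}, leaving only 4.
Row 1, column 6: row 1 has {5, 6, 3, 2, 4} and column 6 has {6, 3, 4}, leaving only 1.
Row 3, column 4: row 3 has {5, 1} and column 4 has {5, 1, 3, 2, 4}, leaving only 6.
Row 3, column 5: row 3 has {5, 6, 1} and column 5 has {3, 2}, leaving only 4.
Row 3, column 2: row 3 has {5, 6, 1, 4} and column 2 has {6, 2}, leaving only 3.
Row 3, column 6: row 3 has {5, 6, 1, 3, 4} and column 6 has {6, 1, 3, 4}, leaving only 2.
Row 2, column 6: row 2 has {3, 4} and column 6 has {6, 1, 3, 2, 4}, leaving only 5.
Row 2 already has {5, 3, 4} and column 2 already has {6, 3, 2}, so row 2, column 2 must be 1.

1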